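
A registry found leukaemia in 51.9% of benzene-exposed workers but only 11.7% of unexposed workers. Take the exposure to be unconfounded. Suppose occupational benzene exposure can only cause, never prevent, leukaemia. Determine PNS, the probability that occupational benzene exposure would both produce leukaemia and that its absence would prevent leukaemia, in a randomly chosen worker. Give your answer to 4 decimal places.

p₁ = 0.519, p₀ = 0.117.
Under exogeneity and monotonicity, PNS = p₁ − p₀.
PNS = 0.519 − 0.117 = 0.402

PNS ≈ 0.4020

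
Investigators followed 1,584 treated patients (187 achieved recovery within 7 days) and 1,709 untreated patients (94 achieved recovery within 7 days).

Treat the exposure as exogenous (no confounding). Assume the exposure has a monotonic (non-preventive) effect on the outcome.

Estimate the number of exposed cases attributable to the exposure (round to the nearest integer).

about 100 cases

p₁ = P(outcome | exposed) = 187/1584 = 0.11806
p₀ = P(outcome | unexposed) = 94/1709 = 0.055003
PN = (p₁ − p₀)/p₁ = (0.11806 − 0.055003) / 0.11806 ≈ 0.53409.
Attributable cases ≈ PN × (exposed cases) = 0.53409 × 187 ≈ 99.88.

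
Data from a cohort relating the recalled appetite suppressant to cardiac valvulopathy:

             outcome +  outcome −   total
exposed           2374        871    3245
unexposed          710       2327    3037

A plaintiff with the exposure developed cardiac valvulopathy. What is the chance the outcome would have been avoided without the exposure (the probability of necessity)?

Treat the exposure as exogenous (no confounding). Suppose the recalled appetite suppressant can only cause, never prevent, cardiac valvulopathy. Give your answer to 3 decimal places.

PN ≈ 0.680

p₁ = P(outcome | exposed) = 2374/3245 = 0.73159
p₀ = P(outcome | unexposed) = 710/3037 = 0.23378
Under exogeneity and monotonicity, PN = (p₁ − p₀) / p₁.
PN = (0.73159 − 0.23378) / 0.73159 = 0.4978 / 0.73159 ≈ 0.6804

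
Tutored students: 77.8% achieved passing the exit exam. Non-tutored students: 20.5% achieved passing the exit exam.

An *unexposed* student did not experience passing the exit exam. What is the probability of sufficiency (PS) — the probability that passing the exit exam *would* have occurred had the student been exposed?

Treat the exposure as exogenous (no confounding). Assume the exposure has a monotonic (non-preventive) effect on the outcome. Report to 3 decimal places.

PS ≈ 0.721

p₁ = 0.778, p₀ = 0.205.
Under exogeneity and monotonicity, PS = (p₁ − p₀) / (1 − p₀).
PS = (0.778 − 0.205) / (1 − 0.205) = 0.573 / 0.795 ≈ 0.7208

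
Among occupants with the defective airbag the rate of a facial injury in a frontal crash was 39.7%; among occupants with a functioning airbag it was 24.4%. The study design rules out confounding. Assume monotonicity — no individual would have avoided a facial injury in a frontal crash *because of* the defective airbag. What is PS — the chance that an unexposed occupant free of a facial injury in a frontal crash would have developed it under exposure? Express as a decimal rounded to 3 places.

PS ≈ 0.202

p₁ = 0.397, p₀ = 0.244.
Under exogeneity and monotonicity, PS = (p₁ − p₀) / (1 − p₀).
PS = (0.397 − 0.244) / (1 − 0.244) = 0.153 / 0.756 ≈ 0.2024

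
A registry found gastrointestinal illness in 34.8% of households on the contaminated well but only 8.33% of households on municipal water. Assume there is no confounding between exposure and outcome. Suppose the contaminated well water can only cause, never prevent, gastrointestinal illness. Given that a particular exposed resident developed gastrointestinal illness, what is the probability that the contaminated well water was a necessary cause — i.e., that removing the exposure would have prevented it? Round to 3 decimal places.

p₁ = 0.348, p₀ = 0.0833.
Under exogeneity and monotonicity, PN = (p₁ − p₀) / p₁.
PN = (0.348 − 0.0833) / 0.348 = 0.2647 / 0.348 ≈ 0.7606

PN ≈ 0.761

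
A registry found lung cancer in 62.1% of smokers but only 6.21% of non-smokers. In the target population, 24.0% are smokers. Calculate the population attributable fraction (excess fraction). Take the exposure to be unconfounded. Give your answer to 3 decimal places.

PAF ≈ 0.684

p₁ = 0.621, p₀ = 0.0621.
Overall risk P(Y=1) = π·p₁ + (1−π)·p₀ = 0.24×0.621 + 0.76×0.0621 = 0.19624.
Under exogeneity, PAF = [P(Y=1) − p₀] / P(Y=1).
PAF = (0.19624 − 0.0621) / 0.19624 ≈ 0.6835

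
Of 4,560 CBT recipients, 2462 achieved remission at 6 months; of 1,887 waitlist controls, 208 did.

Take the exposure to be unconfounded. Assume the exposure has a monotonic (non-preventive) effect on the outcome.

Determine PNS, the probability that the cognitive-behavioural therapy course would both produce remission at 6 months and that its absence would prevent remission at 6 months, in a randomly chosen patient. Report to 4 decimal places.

PNS ≈ 0.4297

p₁ = P(outcome | exposed) = 2462/4560 = 0.53991
p₀ = P(outcome | unexposed) = 208/1887 = 0.11023
Under exogeneity and monotonicity, PNS = p₁ − p₀.
PNS = 0.53991 − 0.11023 = 0.42968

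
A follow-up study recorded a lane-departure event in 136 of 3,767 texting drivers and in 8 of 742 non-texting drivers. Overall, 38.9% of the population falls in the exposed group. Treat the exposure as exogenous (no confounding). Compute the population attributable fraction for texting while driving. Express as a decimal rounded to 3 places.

PAF ≈ 0.477

p₁ = P(outcome | exposed) = 136/3767 = 0.036103
p₀ = P(outcome | unexposed) = 8/742 = 0.010782
Overall risk P(Y=1) = π·p₁ + (1−π)·p₀ = 0.389×0.036103 + 0.611×0.010782 = 0.020632.
Under exogeneity, PAF = [P(Y=1) − p₀] / P(Y=1).
PAF = (0.020632 − 0.010782) / 0.020632 ≈ 0.4774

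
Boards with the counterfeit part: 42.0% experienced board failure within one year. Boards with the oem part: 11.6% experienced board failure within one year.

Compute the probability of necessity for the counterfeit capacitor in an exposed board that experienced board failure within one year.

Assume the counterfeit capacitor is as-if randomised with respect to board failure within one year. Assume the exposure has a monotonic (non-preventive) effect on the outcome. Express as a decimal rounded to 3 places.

p₁ = 0.42, p₀ = 0.116.
Under exogeneity and monotonicity, PN = (p₁ − p₀) / p₁.
PN = (0.42 − 0.116) / 0.42 = 0.304 / 0.42 ≈ 0.7238

PN ≈ 0.724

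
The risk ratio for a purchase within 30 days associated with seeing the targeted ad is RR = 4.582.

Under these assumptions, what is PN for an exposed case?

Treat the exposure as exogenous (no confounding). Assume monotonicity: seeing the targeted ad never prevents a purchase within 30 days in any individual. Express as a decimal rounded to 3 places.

Under exogeneity and monotonicity, PN = (RR − 1) / RR = 1 − 1/RR.
PN = (4.582 − 1) / 4.582 = 3.582 / 4.582 ≈ 0.7818

PN ≈ 0.782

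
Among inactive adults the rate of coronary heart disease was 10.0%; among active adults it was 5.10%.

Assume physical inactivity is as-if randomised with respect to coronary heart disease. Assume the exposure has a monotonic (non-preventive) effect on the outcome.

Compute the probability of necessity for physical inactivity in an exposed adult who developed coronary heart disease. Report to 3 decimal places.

p₁ = 0.1, p₀ = 0.051.
Under exogeneity and monotonicity, PN = (p₁ − p₀) / p₁.
PN = (0.1 − 0.051) / 0.1 = 0.049 / 0.1 ≈ 0.4900

PN ≈ 0.490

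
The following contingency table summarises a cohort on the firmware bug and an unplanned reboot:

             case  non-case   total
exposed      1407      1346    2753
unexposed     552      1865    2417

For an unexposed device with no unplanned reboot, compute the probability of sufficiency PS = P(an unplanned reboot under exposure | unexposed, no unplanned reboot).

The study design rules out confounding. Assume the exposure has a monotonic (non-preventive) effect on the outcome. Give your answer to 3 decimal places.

PS ≈ 0.366

p₁ = P(outcome | exposed) = 1407/2753 = 0.51108
p₀ = P(outcome | unexposed) = 552/2417 = 0.22838
Under exogeneity and monotonicity, PS = (p₁ − p₀)/(1 − p₀).
PS = (0.51108 − 0.22838) / 0.77162 ≈ 0.3664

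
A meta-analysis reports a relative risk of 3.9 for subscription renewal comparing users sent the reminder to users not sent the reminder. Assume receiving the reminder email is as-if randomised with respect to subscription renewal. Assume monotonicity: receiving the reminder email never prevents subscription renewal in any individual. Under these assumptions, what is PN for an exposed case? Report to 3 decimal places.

Under exogeneity and monotonicity, PN = (RR − 1) / RR = 1 − 1/RR.
PN = (3.9 − 1) / 3.9 = 2.9 / 3.9 ≈ 0.7436

PN ≈ 0.744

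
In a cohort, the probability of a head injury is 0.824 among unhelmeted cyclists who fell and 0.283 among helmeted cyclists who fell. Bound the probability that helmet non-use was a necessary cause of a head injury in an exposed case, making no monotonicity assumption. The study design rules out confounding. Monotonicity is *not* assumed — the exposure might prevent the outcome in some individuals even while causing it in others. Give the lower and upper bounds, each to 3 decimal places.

0.657 ≤ PN ≤ 0.870

Let p₁ = 0.824, p₀ = 0.283.
Under exogeneity alone the bounds on PN are max{0,(p₁−p₀)/p₁} ≤ PN ≤ min{1,(1−p₀)/p₁}.
  lower = (p₁ − p₀)/p₁ = 0.541 / 0.824 ≈ 0.6566
  upper = min{1, (1 − p₀)/p₁} = 0.717 / 0.824 ≈ 0.8701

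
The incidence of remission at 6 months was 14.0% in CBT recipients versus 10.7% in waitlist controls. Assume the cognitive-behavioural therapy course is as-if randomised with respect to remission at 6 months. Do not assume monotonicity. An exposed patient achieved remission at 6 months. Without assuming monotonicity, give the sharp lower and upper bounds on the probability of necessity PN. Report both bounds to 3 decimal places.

0.236 ≤ PN ≤ 1.000

p₁ = 0.14, p₀ = 0.107.
Under exogeneity alone the bounds on PN are max{0,(p₁−p₀)/p₁} ≤ PN ≤ min{1,(1−p₀)/p₁}.
  lower = (p₁ − p₀)/p₁ = 0.033 / 0.14 ≈ 0.2357
  upper = min{1, (1 − p₀)/p₁} = 0.893 / 0.14 ≈ 6.3786 → capped at 1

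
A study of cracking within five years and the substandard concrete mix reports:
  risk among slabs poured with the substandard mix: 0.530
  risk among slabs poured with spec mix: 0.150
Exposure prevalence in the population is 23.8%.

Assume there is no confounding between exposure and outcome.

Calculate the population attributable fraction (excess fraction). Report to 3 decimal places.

PAF ≈ 0.376

Let p₁ = 0.53, p₀ = 0.15.
Overall risk P(Y=1) = π·p₁ + (1−π)·p₀ = 0.238×0.53 + 0.762×0.15 = 0.24044.
Under exogeneity, PAF = [P(Y=1) − p₀] / P(Y=1).
PAF = (0.24044 − 0.15) / 0.24044 ≈ 0.3761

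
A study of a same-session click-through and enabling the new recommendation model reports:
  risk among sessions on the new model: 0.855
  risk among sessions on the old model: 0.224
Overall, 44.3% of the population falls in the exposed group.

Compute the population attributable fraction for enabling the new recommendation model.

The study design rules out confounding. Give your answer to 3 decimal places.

Let p₁ = 0.855, p₀ = 0.224.
Overall risk P(Y=1) = π·p₁ + (1−π)·p₀ = 0.443×0.855 + 0.557×0.224 = 0.50353.
Under exogeneity, PAF = [P(Y=1) − p₀] / P(Y=1).
PAF = (0.50353 − 0.224) / 0.50353 ≈ 0.5551

PAF ≈ 0.555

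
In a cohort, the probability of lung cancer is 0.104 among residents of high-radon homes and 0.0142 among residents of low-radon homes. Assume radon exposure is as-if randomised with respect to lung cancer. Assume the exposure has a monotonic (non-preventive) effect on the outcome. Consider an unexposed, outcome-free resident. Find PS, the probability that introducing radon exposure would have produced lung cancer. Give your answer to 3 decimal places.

Let p₁ = 0.104, p₀ = 0.0142.
Under exogeneity and monotonicity, PS = (p₁ − p₀) / (1 − p₀).
PS = (0.104 − 0.0142) / (1 − 0.0142) = 0.0898 / 0.9858 ≈ 0.0911

PS ≈ 0.091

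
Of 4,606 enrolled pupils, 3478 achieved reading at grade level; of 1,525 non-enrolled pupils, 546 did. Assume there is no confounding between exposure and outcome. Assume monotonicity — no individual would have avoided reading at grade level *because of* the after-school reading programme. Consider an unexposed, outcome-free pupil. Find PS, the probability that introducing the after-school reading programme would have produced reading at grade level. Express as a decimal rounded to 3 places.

PS ≈ 0.619

p₁ = P(outcome | exposed) = 3478/4606 = 0.7551
p₀ = P(outcome | unexposed) = 546/1525 = 0.35803
Under exogeneity and monotonicity, PS = (p₁ − p₀) / (1 − p₀).
PS = (0.7551 − 0.35803) / (1 − 0.35803) = 0.39707 / 0.64197 ≈ 0.6185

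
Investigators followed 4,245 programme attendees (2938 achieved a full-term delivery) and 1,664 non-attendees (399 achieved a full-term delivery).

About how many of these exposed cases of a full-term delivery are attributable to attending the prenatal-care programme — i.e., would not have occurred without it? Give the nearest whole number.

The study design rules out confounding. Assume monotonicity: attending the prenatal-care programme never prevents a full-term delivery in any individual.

p₁ = P(outcome | exposed) = 2938/4245 = 0.69211
p₀ = P(outcome | unexposed) = 399/1664 = 0.23978
PN = (p₁ − p₀)/p₁ = (0.69211 − 0.23978) / 0.69211 ≈ 0.65355.
Attributable cases ≈ PN × (exposed cases) = 0.65355 × 2938 ≈ 1920.12.

about 1920 cases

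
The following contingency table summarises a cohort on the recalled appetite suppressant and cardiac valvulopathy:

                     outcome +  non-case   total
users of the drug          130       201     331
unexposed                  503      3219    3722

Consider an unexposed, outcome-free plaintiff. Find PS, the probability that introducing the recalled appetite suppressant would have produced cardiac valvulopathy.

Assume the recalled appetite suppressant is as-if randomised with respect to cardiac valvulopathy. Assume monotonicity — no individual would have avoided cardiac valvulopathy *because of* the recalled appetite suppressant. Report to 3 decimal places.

PS ≈ 0.298

p₁ = P(outcome | exposed) = 130/331 = 0.39275
p₀ = P(outcome | unexposed) = 503/3722 = 0.13514
Under exogeneity and monotonicity, PS = (p₁ − p₀)/(1 − p₀).
PS = (0.39275 − 0.13514) / 0.86486 ≈ 0.2979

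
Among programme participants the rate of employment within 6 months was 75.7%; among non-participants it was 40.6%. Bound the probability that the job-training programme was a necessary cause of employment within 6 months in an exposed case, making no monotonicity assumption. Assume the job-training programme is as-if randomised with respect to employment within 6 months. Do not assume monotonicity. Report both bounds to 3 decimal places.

0.464 ≤ PN ≤ 0.785

p₁ = 0.757, p₀ = 0.406.
Under exogeneity alone the bounds on PN are max{0,(p₁−p₀)/p₁} ≤ PN ≤ min{1,(1−p₀)/p₁}.
  lower = (p₁ − p₀)/p₁ = 0.351 / 0.757 ≈ 0.4637
  upper = min{1, (1 − p₀)/p₁} = 0.594 / 0.757 ≈ 0.7847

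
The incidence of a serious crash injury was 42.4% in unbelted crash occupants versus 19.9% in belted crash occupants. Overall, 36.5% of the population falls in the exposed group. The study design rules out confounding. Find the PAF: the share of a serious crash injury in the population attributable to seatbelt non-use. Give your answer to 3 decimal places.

p₁ = 0.424, p₀ = 0.199.
Overall risk P(Y=1) = π·p₁ + (1−π)·p₀ = 0.365×0.424 + 0.635×0.199 = 0.28112.
Under exogeneity, PAF = [P(Y=1) − p₀] / P(Y=1).
PAF = (0.28112 − 0.199) / 0.28112 ≈ 0.2921

PAF ≈ 0.292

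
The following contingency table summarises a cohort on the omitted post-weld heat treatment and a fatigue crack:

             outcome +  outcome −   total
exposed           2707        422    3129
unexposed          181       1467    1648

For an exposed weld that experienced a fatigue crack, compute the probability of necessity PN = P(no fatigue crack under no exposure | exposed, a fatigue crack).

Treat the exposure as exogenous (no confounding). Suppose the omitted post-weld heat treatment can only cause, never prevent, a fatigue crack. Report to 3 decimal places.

p₁ = P(outcome | exposed) = 2707/3129 = 0.86513
p₀ = P(outcome | unexposed) = 181/1648 = 0.10983
Under exogeneity and monotonicity, PN = (p₁ − p₀)/p₁.
PN = (0.86513 − 0.10983) / 0.86513 ≈ 0.8730

PN ≈ 0.873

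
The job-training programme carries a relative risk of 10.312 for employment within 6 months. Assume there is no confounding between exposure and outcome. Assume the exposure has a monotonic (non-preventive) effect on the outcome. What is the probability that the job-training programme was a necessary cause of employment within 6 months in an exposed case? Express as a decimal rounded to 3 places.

Under exogeneity and monotonicity, PN = (RR − 1) / RR = 1 − 1/RR.
PN = (10.312 − 1) / 10.312 = 9.312 / 10.312 ≈ 0.9030

PN ≈ 0.903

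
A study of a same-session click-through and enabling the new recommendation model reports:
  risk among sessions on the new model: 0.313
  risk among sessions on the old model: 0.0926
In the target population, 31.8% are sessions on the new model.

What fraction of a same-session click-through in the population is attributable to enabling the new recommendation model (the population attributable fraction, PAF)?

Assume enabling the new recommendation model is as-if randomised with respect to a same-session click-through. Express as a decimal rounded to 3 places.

Let p₁ = 0.313, p₀ = 0.0926.
Overall risk P(Y=1) = π·p₁ + (1−π)·p₀ = 0.318×0.313 + 0.682×0.0926 = 0.16269.
Under exogeneity, PAF = [P(Y=1) − p₀] / P(Y=1).
PAF = (0.16269 − 0.0926) / 0.16269 ≈ 0.4308

PAF ≈ 0.431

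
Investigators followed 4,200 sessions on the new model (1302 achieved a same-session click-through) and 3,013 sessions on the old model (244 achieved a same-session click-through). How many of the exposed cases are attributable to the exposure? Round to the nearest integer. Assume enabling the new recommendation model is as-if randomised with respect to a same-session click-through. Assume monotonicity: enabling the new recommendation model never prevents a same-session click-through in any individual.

p₁ = P(outcome | exposed) = 1302/4200 = 0.31
p₀ = P(outcome | unexposed) = 244/3013 = 0.080982
PN = (p₁ − p₀)/p₁ = (0.31 − 0.080982) / 0.31 ≈ 0.73877.
Attributable cases ≈ PN × (exposed cases) = 0.73877 × 1302 ≈ 961.87.

about 962 cases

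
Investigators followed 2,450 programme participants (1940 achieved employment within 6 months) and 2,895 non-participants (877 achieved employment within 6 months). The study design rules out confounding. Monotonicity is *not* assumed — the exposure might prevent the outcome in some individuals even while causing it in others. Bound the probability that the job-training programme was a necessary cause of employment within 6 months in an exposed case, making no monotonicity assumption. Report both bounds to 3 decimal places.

0.617 ≤ PN ≤ 0.880

p₁ = P(outcome | exposed) = 1940/2450 = 0.79184
p₀ = P(outcome | unexposed) = 877/2895 = 0.30294
Under exogeneity alone the bounds on PN are max{0,(p₁−p₀)/p₁} ≤ PN ≤ min{1,(1−p₀)/p₁}.
  lower = (p₁ − p₀)/p₁ = 0.4889 / 0.79184 ≈ 0.6174
  upper = min{1, (1 − p₀)/p₁} = 0.69706 / 0.79184 ≈ 0.8803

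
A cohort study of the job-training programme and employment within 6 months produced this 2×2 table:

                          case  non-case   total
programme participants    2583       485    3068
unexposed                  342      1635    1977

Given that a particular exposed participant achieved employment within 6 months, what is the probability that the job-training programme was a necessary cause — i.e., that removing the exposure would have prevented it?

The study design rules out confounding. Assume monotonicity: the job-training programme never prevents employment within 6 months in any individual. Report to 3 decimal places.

PN ≈ 0.795

p₁ = P(outcome | exposed) = 2583/3068 = 0.84192
p₀ = P(outcome | unexposed) = 342/1977 = 0.17299
Under exogeneity and monotonicity, PN = (p₁ − p₀) / p₁.
PN = (0.84192 − 0.17299) / 0.84192 = 0.66893 / 0.84192 ≈ 0.7945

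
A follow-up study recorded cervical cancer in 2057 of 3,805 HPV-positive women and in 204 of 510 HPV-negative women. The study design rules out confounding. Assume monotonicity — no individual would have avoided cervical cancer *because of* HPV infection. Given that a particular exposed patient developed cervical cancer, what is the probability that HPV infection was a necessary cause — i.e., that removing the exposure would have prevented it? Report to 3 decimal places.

PN ≈ 0.260

p₁ = P(outcome | exposed) = 2057/3805 = 0.5406
p₀ = P(outcome | unexposed) = 204/510 = 0.4
Under exogeneity and monotonicity, PN = (p₁ − p₀) / p₁.
PN = (0.5406 − 0.4) / 0.5406 = 0.1406 / 0.5406 ≈ 0.2601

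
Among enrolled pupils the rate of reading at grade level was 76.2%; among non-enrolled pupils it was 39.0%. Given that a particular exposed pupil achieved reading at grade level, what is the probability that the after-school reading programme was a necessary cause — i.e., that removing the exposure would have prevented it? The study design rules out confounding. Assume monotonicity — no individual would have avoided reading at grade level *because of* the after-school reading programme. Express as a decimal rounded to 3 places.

PN ≈ 0.488

p₁ = 0.762, p₀ = 0.39.
Under exogeneity and monotonicity, PN = (p₁ − p₀) / p₁.
PN = (0.762 − 0.39) / 0.762 = 0.372 / 0.762 ≈ 0.4882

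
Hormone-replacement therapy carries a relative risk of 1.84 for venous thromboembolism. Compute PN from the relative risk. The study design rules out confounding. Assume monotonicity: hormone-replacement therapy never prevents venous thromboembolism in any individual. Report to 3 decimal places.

Under exogeneity and monotonicity, PN = (RR − 1) / RR = 1 − 1/RR.
PN = (1.84 − 1) / 1.84 = 0.84 / 1.84 ≈ 0.4565

PN ≈ 0.457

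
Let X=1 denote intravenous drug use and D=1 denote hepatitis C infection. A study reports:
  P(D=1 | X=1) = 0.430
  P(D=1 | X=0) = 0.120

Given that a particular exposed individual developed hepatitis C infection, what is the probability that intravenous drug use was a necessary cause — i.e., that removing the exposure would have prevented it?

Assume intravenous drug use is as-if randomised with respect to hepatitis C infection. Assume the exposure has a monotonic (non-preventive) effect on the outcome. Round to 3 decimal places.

Let p₁ = 0.43, p₀ = 0.12.
Under exogeneity and monotonicity, PN = (p₁ − p₀) / p₁.
PN = (0.43 − 0.12) / 0.43 = 0.31 / 0.43 ≈ 0.7209

PN ≈ 0.721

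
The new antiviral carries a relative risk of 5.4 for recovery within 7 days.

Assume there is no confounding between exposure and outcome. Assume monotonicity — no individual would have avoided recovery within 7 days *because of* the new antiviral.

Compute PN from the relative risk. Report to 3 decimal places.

Under exogeneity and monotonicity, PN = (RR − 1) / RR = 1 − 1/RR.
PN = (5.4 − 1) / 5.4 = 4.4 / 5.4 ≈ 0.8148

PN ≈ 0.815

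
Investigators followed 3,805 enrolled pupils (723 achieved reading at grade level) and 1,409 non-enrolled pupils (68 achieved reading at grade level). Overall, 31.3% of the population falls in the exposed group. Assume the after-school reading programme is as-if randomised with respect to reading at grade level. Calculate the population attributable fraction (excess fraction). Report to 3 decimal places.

PAF ≈ 0.479

p₁ = P(outcome | exposed) = 723/3805 = 0.19001
p₀ = P(outcome | unexposed) = 68/1409 = 0.048261
Overall risk P(Y=1) = π·p₁ + (1−π)·p₀ = 0.313×0.19001 + 0.687×0.048261 = 0.09263.
Under exogeneity, PAF = [P(Y=1) − p₀] / P(Y=1).
PAF = (0.09263 − 0.048261) / 0.09263 ≈ 0.4790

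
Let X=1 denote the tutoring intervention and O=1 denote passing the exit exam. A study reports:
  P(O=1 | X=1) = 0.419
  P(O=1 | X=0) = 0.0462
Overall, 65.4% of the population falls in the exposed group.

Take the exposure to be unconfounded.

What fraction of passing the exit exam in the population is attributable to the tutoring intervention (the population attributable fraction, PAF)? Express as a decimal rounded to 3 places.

PAF ≈ 0.841

Let p₁ = 0.419, p₀ = 0.0462.
Overall risk P(Y=1) = π·p₁ + (1−π)·p₀ = 0.654×0.419 + 0.346×0.0462 = 0.29001.
Under exogeneity, PAF = [P(Y=1) − p₀] / P(Y=1).
PAF = (0.29001 − 0.0462) / 0.29001 ≈ 0.8407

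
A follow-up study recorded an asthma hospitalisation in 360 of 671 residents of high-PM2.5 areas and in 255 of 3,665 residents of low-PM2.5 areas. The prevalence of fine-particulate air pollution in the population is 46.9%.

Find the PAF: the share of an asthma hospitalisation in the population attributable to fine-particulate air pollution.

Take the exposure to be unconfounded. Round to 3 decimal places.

p₁ = P(outcome | exposed) = 360/671 = 0.53651
p₀ = P(outcome | unexposed) = 255/3665 = 0.069577
Overall risk P(Y=1) = π·p₁ + (1−π)·p₀ = 0.469×0.53651 + 0.531×0.069577 = 0.28857.
Under exogeneity, PAF = [P(Y=1) − p₀] / P(Y=1).
PAF = (0.28857 − 0.069577) / 0.28857 ≈ 0.7589

PAF ≈ 0.759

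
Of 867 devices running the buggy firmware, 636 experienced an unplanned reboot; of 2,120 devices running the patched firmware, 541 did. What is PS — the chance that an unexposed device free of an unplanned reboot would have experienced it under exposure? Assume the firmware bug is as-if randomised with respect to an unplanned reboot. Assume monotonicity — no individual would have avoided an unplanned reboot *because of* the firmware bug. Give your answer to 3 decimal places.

p₁ = P(outcome | exposed) = 636/867 = 0.73356
p₀ = P(outcome | unexposed) = 541/2120 = 0.25519
Under exogeneity and monotonicity, PS = (p₁ − p₀) / (1 − p₀).
PS = (0.73356 − 0.25519) / (1 − 0.25519) = 0.47838 / 0.74481 ≈ 0.6423

PS ≈ 0.642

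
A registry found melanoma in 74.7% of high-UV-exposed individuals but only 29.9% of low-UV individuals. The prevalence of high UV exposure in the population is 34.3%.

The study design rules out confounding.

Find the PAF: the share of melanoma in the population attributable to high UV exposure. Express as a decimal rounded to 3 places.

PAF ≈ 0.339

p₁ = 0.747, p₀ = 0.299.
Overall risk P(Y=1) = π·p₁ + (1−π)·p₀ = 0.343×0.747 + 0.657×0.299 = 0.45266.
Under exogeneity, PAF = [P(Y=1) − p₀] / P(Y=1).
PAF = (0.45266 − 0.299) / 0.45266 ≈ 0.3395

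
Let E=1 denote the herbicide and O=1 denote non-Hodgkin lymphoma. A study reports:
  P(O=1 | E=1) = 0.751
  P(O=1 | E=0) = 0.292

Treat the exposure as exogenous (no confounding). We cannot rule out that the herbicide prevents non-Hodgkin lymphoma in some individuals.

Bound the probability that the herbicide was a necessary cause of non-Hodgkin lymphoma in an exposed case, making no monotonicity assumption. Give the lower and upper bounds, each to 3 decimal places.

0.611 ≤ PN ≤ 0.943

Let p₁ = 0.751, p₀ = 0.292.
Under exogeneity alone the bounds on PN are max{0,(p₁−p₀)/p₁} ≤ PN ≤ min{1,(1−p₀)/p₁}.
  lower = (p₁ − p₀)/p₁ = 0.459 / 0.751 ≈ 0.6112
  upper = min{1, (1 − p₀)/p₁} = 0.708 / 0.751 ≈ 0.9427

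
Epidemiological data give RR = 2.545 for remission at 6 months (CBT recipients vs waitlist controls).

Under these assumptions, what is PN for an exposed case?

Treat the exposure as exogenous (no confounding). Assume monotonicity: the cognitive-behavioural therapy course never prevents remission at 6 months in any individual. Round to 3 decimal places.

Under exogeneity and monotonicity, PN = (RR − 1) / RR = 1 − 1/RR.
PN = (2.545 − 1) / 2.545 = 1.545 / 2.545 ≈ 0.6071

PN ≈ 0.607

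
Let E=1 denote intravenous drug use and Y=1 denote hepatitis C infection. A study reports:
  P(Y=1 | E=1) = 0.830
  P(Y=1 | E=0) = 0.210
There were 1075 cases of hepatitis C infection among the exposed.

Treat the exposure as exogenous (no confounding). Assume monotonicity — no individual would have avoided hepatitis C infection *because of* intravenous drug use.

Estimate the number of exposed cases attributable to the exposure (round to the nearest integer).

about 803 cases

Let p₁ = 0.83, p₀ = 0.21.
PN = (p₁ − p₀)/p₁ = (0.83 − 0.21) / 0.83 ≈ 0.74699.
Attributable cases ≈ PN × (exposed cases) = 0.74699 × 1075 ≈ 803.01.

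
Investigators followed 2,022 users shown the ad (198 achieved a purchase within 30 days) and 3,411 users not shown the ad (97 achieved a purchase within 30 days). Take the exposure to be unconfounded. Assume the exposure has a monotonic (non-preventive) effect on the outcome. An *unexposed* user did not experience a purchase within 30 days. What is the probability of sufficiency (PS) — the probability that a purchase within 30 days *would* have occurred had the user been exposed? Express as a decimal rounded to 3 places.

p₁ = P(outcome | exposed) = 198/2022 = 0.097923
p₀ = P(outcome | unexposed) = 97/3411 = 0.028437
Under exogeneity and monotonicity, PS = (p₁ − p₀) / (1 − p₀).
PS = (0.097923 − 0.028437) / (1 − 0.028437) = 0.069485 / 0.97156 ≈ 0.0715

PS ≈ 0.072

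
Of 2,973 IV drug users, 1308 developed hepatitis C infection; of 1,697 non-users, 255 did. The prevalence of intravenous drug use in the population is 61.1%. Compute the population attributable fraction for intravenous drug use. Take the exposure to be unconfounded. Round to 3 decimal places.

PAF ≈ 0.541

p₁ = P(outcome | exposed) = 1308/2973 = 0.43996
p₀ = P(outcome | unexposed) = 255/1697 = 0.15027
Overall risk P(Y=1) = π·p₁ + (1−π)·p₀ = 0.611×0.43996 + 0.389×0.15027 = 0.32727.
Under exogeneity, PAF = [P(Y=1) − p₀] / P(Y=1).
PAF = (0.32727 − 0.15027) / 0.32727 ≈ 0.5409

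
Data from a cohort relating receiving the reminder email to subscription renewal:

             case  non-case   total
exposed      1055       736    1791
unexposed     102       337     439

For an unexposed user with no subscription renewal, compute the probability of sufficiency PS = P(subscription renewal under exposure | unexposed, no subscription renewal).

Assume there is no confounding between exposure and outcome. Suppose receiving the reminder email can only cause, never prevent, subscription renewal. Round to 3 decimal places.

p₁ = P(outcome | exposed) = 1055/1791 = 0.58906
p₀ = P(outcome | unexposed) = 102/439 = 0.23235
Under exogeneity and monotonicity, PS = (p₁ − p₀) / (1 − p₀).
PS = (0.58906 − 0.23235) / (1 − 0.23235) = 0.35671 / 0.76765 ≈ 0.4647

PS ≈ 0.465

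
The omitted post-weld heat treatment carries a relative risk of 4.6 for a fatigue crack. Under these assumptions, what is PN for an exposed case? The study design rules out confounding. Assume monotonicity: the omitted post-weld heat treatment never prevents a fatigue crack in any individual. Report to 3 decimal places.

PN ≈ 0.783

Under exogeneity and monotonicity, PN = (RR − 1) / RR = 1 − 1/RR.
PN = (4.6 − 1) / 4.6 = 3.6 / 4.6 ≈ 0.7826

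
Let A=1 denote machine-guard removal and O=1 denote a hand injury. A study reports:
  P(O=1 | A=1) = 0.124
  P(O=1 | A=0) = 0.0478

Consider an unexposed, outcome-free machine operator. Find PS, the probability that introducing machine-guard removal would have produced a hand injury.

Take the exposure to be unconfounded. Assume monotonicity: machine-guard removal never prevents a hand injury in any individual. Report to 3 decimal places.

Let p₁ = 0.124, p₀ = 0.0478.
Under exogeneity and monotonicity, PS = (p₁ − p₀) / (1 − p₀).
PS = (0.124 − 0.0478) / (1 − 0.0478) = 0.0762 / 0.9522 ≈ 0.0800

PS ≈ 0.080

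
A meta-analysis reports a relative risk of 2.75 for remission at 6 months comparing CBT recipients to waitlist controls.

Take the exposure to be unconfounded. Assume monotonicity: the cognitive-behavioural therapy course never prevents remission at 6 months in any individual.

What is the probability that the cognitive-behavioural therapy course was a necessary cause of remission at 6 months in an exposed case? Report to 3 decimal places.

Under exogeneity and monotonicity, PN = (RR − 1) / RR = 1 − 1/RR.
PN = (2.75 − 1) / 2.75 = 1.75 / 2.75 ≈ 0.6364

PN ≈ 0.636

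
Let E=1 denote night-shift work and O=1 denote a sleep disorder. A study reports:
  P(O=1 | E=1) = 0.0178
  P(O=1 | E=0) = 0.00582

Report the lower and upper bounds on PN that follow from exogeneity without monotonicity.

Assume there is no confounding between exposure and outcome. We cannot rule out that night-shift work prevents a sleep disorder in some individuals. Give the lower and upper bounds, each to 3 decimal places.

0.673 ≤ PN ≤ 1.000

Let p₁ = 0.0178, p₀ = 0.00582.
Under exogeneity alone the bounds on PN are max{0,(p₁−p₀)/p₁} ≤ PN ≤ min{1,(1−p₀)/p₁}.
  lower = (p₁ − p₀)/p₁ = 0.01198 / 0.0178 ≈ 0.6730
  upper = min{1, (1 − p₀)/p₁} = 0.99418 / 0.0178 ≈ 55.8528 → capped at 1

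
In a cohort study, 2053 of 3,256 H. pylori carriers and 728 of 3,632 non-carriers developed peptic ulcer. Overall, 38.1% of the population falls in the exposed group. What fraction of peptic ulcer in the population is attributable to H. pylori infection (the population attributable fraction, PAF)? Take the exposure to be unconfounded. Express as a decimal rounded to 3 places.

PAF ≈ 0.450

p₁ = P(outcome | exposed) = 2053/3256 = 0.63053
p₀ = P(outcome | unexposed) = 728/3632 = 0.20044
Overall risk P(Y=1) = π·p₁ + (1−π)·p₀ = 0.381×0.63053 + 0.619×0.20044 = 0.3643.
Under exogeneity, PAF = [P(Y=1) − p₀] / P(Y=1).
PAF = (0.3643 − 0.20044) / 0.3643 ≈ 0.4498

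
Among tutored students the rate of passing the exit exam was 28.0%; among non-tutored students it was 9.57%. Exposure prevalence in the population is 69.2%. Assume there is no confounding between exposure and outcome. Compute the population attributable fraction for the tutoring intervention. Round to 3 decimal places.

p₁ = 0.28, p₀ = 0.0957.
Overall risk P(Y=1) = π·p₁ + (1−π)·p₀ = 0.692×0.28 + 0.308×0.0957 = 0.22324.
Under exogeneity, PAF = [P(Y=1) − p₀] / P(Y=1).
PAF = (0.22324 − 0.0957) / 0.22324 ≈ 0.5713

PAF ≈ 0.571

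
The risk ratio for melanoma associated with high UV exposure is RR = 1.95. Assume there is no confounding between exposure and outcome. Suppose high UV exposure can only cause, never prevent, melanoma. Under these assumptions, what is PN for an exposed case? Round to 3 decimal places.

PN ≈ 0.487

Under exogeneity and monotonicity, PN = (RR − 1) / RR = 1 − 1/RR.
PN = (1.95 − 1) / 1.95 = 0.95 / 1.95 ≈ 0.4872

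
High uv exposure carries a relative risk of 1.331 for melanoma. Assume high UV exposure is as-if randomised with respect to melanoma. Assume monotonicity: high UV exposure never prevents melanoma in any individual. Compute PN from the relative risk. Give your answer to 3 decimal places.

PN ≈ 0.249

Under exogeneity and monotonicity, PN = (RR − 1) / RR = 1 − 1/RR.
PN = (1.331 − 1) / 1.331 = 0.331 / 1.331 ≈ 0.2487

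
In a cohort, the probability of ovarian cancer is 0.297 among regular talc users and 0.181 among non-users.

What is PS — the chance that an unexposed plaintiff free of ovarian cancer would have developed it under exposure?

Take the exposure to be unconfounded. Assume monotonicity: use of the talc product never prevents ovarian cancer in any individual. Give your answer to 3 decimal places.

PS ≈ 0.142

Let p₁ = 0.297, p₀ = 0.181.
Under exogeneity and monotonicity, PS = (p₁ − p₀) / (1 − p₀).
PS = (0.297 − 0.181) / (1 − 0.181) = 0.116 / 0.819 ≈ 0.1416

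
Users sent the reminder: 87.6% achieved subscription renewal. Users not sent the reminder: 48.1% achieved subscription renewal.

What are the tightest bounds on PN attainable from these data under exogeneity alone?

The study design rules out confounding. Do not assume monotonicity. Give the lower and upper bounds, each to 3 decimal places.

0.451 ≤ PN ≤ 0.592

p₁ = 0.876, p₀ = 0.481.
Under exogeneity alone the bounds on PN are max{0,(p₁−p₀)/p₁} ≤ PN ≤ min{1,(1−p₀)/p₁}.
  lower = (p₁ − p₀)/p₁ = 0.395 / 0.876 ≈ 0.4509
  upper = min{1, (1 − p₀)/p₁} = 0.519 / 0.876 ≈ 0.5925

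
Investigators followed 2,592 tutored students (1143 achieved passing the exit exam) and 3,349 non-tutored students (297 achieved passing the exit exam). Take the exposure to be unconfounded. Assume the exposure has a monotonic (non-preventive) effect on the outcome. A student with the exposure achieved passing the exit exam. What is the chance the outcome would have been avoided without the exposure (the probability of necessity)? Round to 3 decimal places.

p₁ = P(outcome | exposed) = 1143/2592 = 0.44097
p₀ = P(outcome | unexposed) = 297/3349 = 0.088683
Under exogeneity and monotonicity, PN = (p₁ − p₀) / p₁.
PN = (0.44097 − 0.088683) / 0.44097 = 0.35229 / 0.44097 ≈ 0.7989

PN ≈ 0.799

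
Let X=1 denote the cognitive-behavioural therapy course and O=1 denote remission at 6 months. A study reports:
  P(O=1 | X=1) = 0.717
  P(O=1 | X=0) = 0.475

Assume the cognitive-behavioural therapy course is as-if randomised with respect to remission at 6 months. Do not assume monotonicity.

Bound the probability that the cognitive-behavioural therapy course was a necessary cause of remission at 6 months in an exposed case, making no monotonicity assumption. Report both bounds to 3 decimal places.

Let p₁ = 0.717, p₀ = 0.475.
Under exogeneity alone the bounds on PN are max{0,(p₁−p₀)/p₁} ≤ PN ≤ min{1,(1−p₀)/p₁}.
  lower = (p₁ − p₀)/p₁ = 0.242 / 0.717 ≈ 0.3375
  upper = min{1, (1 − p₀)/p₁} = 0.525 / 0.717 ≈ 0.7322

0.338 ≤ PN ≤ 0.732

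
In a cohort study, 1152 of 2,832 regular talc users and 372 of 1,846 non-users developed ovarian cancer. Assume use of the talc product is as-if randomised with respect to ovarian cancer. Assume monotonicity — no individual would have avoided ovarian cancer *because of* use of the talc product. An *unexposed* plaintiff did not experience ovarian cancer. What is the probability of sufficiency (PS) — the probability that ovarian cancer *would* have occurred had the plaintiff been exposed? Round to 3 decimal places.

p₁ = P(outcome | exposed) = 1152/2832 = 0.40678
p₀ = P(outcome | unexposed) = 372/1846 = 0.20152
Under exogeneity and monotonicity, PS = (p₁ − p₀) / (1 − p₀).
PS = (0.40678 − 0.20152) / (1 − 0.20152) = 0.20526 / 0.79848 ≈ 0.2571

PS ≈ 0.257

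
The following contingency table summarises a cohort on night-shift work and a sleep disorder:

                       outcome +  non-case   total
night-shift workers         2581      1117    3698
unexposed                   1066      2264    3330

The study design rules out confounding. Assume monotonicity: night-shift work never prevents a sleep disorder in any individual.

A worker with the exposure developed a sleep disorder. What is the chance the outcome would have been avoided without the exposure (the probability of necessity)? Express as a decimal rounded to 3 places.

PN ≈ 0.541

p₁ = P(outcome | exposed) = 2581/3698 = 0.69794
p₀ = P(outcome | unexposed) = 1066/3330 = 0.32012
Under exogeneity and monotonicity, PN = (p₁ − p₀) / p₁.
PN = (0.69794 − 0.32012) / 0.69794 = 0.37782 / 0.69794 ≈ 0.5413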